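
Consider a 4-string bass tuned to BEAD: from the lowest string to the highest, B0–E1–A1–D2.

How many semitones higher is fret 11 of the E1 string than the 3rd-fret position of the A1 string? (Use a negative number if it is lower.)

3 semitones

E1 at fret 11 → D#2 (MIDI 39); A1 at fret 3 → C2 (MIDI 36).
39 − 36 = 3, so the two pitches are 3 semitones apart.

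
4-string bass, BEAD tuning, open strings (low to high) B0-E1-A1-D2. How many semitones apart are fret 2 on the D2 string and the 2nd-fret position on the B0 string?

15 semitones

D2 at fret 2 → E2 (MIDI 40); B0 at fret 2 → C♯1 (MIDI 25).
40 − 25 = 15, so the two pitches are 15 semitones apart, with E2 the higher.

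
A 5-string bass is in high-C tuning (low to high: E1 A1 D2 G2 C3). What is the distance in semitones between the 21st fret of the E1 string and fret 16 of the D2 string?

5 semitones

E1 at fret 21 → C#3 (MIDI 49); D2 at fret 16 → F#3 (MIDI 54).
49 − 54 = -5, so the two pitches are 5 semitones apart, with F#3 the higher.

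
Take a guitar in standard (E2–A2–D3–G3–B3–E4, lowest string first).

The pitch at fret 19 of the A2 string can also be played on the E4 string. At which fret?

A2 at fret 19 is A2 + 19 semitones = E4.
The open E4 string is 19 semitones above the open A2, so the same pitch on the E4 string lies at fret 19 − 19 = 0.

0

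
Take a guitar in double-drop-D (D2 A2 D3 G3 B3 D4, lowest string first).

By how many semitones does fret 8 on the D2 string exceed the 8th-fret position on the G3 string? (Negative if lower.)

D2 at fret 8 → A#2 (MIDI 46); G3 at fret 8 → D#4 (MIDI 63).
46 − 63 = -17, so the two pitches are 17 semitones apart.

-17 semitones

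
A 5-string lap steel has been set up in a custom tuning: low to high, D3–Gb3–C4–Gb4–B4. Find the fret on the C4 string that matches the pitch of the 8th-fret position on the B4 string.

19

B4 at fret 8 is B4 + 8 semitones = G5.
The open C4 string is 11 semitones below the open B4, so the same pitch on the C4 string lies at fret 8 + 11 = 19.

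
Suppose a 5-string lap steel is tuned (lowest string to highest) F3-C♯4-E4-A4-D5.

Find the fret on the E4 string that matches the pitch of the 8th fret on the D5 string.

18

Fret 8 on D5 is MIDI 74 + 8 = 82 (A♯5). On the E4 string (open MIDI 64), that pitch is 82 − 64 = fret 18.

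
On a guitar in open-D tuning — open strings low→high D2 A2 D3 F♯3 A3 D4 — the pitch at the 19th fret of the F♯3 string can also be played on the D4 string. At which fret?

Fret 19 on F♯3 is MIDI 54 + 19 = 73 (C♯5). On the D4 string (open MIDI 62), that pitch is 73 − 62 = fret 11.

11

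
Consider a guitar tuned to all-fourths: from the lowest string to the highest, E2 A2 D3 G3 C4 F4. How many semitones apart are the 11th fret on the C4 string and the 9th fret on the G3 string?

C4 at fret 11 → B4 (MIDI 71); G3 at fret 9 → E4 (MIDI 64).
71 − 64 = 7, so the two pitches are 7 semitones apart, with B4 the higher.

7 semitones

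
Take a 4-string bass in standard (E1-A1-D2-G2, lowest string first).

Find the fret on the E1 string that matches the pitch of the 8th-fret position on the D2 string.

18

Fret 8 on D2 is MIDI 38 + 8 = 46 (A♯2). On the E1 string (open MIDI 28), that pitch is 46 − 28 = fret 18.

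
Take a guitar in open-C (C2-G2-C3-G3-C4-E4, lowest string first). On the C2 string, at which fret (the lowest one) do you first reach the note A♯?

From C2, count semitones up the chromatic scale until reaching A♯: C–C#–D–D#–…–G#–A–A# — 10 steps.

10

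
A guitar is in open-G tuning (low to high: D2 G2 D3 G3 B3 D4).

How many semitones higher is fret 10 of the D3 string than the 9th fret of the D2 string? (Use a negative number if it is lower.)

13 semitones

D3 at fret 10 → C4 (MIDI 60); D2 at fret 9 → B2 (MIDI 47).
60 − 47 = 13, so the two pitches are 13 semitones apart.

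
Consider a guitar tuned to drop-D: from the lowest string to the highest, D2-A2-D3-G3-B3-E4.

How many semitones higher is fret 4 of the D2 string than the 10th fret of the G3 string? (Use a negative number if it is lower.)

-23 semitones

D2 at fret 4 → F#2 (MIDI 42); G3 at fret 10 → F4 (MIDI 65).
42 − 65 = -23, so the two pitches are 23 semitones apart.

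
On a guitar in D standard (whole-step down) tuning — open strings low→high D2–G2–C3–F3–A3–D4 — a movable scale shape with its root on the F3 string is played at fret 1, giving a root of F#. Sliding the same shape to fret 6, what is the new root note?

B

Moving from fret 1 to fret 6 shifts the root by 5 semitones.
F# up 5 semitones is B.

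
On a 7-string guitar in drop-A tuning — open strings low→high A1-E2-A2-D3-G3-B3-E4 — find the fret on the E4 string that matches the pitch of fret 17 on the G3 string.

8

Fret 17 on G3 is MIDI 55 + 17 = 72 (C5). On the E4 string (open MIDI 64), that pitch is 72 − 64 = fret 8.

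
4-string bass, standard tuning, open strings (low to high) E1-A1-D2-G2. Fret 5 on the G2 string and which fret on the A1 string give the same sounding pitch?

15

G2 at fret 5 is G2 + 5 semitones = C3.
The open A1 string is 10 semitones below the open G2, so the same pitch on the A1 string lies at fret 5 + 10 = 15.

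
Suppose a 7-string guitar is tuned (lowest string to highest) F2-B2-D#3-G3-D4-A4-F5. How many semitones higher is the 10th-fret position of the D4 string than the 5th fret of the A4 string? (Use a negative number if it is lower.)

D4 at fret 10 → C5 (MIDI 72); A4 at fret 5 → D5 (MIDI 74).
72 − 74 = -2, so the two pitches are 2 semitones apart.

-2 semitones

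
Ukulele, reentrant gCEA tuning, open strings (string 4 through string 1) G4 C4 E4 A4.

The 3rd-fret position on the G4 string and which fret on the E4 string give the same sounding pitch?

Fret 3 on G4 is MIDI 67 + 3 = 70 (A♯4). On the E4 string (open MIDI 64), that pitch is 70 − 64 = fret 6.

6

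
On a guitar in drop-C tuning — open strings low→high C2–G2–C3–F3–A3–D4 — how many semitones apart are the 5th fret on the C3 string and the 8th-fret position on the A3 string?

12 semitones

C3 at fret 5 → F3 (MIDI 53); A3 at fret 8 → F4 (MIDI 65).
53 − 65 = -12, so the two pitches are 12 semitones apart, with F4 the higher.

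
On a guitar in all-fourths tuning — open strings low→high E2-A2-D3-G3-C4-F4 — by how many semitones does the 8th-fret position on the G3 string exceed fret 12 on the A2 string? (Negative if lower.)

6 semitones

G3 at fret 8 → D♯4 (MIDI 63); A2 at fret 12 → A3 (MIDI 57).
63 − 57 = 6, so the two pitches are 6 semitones apart.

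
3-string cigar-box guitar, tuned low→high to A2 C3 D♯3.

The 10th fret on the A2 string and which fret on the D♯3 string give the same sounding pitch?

Fret 10 on A2 is MIDI 45 + 10 = 55 (G3). On the D♯3 string (open MIDI 51), that pitch is 55 − 51 = fret 4.

4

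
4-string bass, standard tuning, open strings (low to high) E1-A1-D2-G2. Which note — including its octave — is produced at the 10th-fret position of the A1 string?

A1 is MIDI 33. Adding 10 gives 43, which is G2.

G2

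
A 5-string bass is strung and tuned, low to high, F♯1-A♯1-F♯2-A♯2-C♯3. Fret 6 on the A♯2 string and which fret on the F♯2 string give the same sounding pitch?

10

A♯2 at fret 6 is A♯2 + 6 semitones = E3.
The open F♯2 string is 4 semitones below the open A♯2, so the same pitch on the F♯2 string lies at fret 6 + 4 = 10.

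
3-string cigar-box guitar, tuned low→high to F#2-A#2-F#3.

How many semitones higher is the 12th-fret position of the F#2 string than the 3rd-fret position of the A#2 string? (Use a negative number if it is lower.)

5 semitones

F#2 at fret 12 → F#3 (MIDI 54); A#2 at fret 3 → C#3 (MIDI 49).
54 − 49 = 5, so the two pitches are 5 semitones apart.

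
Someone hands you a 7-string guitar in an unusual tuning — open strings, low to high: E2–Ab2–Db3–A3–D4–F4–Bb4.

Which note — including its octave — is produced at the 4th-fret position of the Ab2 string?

C3

Ab2 is MIDI 44. Adding 4 gives 48, which is C3.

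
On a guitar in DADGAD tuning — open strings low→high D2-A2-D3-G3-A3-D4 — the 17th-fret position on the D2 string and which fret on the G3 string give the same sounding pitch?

0

D2 at fret 17 is D2 + 17 semitones = G3.
The open G3 string is 17 semitones above the open D2, so the same pitch on the G3 string lies at fret 17 − 17 = 0.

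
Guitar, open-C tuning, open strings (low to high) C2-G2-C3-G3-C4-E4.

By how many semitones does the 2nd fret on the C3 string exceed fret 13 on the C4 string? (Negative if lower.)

-23 semitones

C3 at fret 2 → D3 (MIDI 50); C4 at fret 13 → C♯5 (MIDI 73).
50 − 73 = -23, so the two pitches are 23 semitones apart.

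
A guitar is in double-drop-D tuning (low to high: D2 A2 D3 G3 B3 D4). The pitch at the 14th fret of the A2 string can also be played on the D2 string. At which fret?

21

A2 at fret 14 is A2 + 14 semitones = B3.
The open D2 string is 7 semitones below the open A2, so the same pitch on the D2 string lies at fret 14 + 7 = 21.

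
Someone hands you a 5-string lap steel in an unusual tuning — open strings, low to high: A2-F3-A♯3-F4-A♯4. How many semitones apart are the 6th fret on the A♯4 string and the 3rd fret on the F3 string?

20 semitones

A♯4 at fret 6 → E5 (MIDI 76); F3 at fret 3 → G♯3 (MIDI 56).
76 − 56 = 20, so the two pitches are 20 semitones apart, with E5 the higher.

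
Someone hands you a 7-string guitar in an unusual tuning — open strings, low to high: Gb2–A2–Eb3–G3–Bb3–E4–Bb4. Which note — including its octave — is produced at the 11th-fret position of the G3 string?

Gb4

The open G3 string plus 11 semitones: G–Ab–A–Bb–…–E–F–Gb.
The walk passes from B into C once, so the octave number goes from 3 to 4.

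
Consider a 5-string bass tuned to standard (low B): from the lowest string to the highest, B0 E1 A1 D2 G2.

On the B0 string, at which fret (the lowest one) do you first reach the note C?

1

From B0, count semitones up the chromatic scale until reaching C: B–C — 1 step.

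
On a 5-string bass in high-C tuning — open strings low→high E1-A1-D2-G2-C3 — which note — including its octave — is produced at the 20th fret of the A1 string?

F3

The open A1 string plus 20 semitones: A–A#–B–C–…–D#–E–F.
The walk passes from B into C 2 times, so the octave number goes from 1 to 3.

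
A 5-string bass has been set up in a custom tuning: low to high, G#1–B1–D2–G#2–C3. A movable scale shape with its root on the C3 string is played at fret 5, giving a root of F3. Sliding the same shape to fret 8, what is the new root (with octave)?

G#3

Moving from fret 5 to fret 8 shifts the root by 3 semitones.
F3 up 3 semitones is G#3.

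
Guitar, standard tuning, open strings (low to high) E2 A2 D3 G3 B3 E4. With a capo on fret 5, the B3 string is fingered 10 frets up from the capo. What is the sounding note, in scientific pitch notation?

The capo raises the open B3 by 5 semitones to E4; fretting 10 more gives B3 + 5 + 10 = B3 + 15 semitones = D5.

D5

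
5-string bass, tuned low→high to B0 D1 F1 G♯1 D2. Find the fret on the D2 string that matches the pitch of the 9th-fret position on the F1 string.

0

F1 at fret 9 is F1 + 9 semitones = D2.
The open D2 string is 9 semitones above the open F1, so the same pitch on the D2 string lies at fret 9 − 9 = 0.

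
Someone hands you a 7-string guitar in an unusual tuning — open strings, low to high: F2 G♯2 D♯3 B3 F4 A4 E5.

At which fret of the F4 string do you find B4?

6

B4 is 6 semitones above the open F4 (F–F#–G–G#–A–A#–B), so it sits at fret 6.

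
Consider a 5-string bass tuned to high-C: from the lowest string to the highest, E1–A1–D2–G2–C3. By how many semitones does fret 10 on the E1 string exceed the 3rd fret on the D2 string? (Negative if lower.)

-3 semitones

E1 at fret 10 → D2 (MIDI 38); D2 at fret 3 → F2 (MIDI 41).
38 − 41 = -3, so the two pitches are 3 semitones apart.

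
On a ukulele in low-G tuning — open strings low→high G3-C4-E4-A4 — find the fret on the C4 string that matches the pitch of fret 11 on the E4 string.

15

E4 at fret 11 is E4 + 11 semitones = D#5.
The open C4 string is 4 semitones below the open E4, so the same pitch on the C4 string lies at fret 11 + 4 = 15.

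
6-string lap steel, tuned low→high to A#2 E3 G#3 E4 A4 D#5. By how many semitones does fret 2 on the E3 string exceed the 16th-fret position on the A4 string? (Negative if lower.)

E3 at fret 2 → F#3 (MIDI 54); A4 at fret 16 → C#6 (MIDI 85).
54 − 85 = -31, so the two pitches are 31 semitones apart.

-31 semitones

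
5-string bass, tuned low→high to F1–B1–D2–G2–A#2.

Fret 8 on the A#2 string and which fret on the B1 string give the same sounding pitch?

19

Fret 8 on A#2 is MIDI 46 + 8 = 54 (F#3). On the B1 string (open MIDI 35), that pitch is 54 − 35 = fret 19.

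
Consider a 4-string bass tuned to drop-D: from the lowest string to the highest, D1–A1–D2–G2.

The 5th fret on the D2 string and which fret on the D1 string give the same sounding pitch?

17

D2 at fret 5 is D2 + 5 semitones = G2.
The open D1 string is 12 semitones below the open D2, so the same pitch on the D1 string lies at fret 5 + 12 = 17.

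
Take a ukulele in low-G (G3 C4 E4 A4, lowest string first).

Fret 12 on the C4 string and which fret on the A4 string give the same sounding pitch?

3

Fret 12 on C4 is MIDI 60 + 12 = 72 (C5). On the A4 string (open MIDI 69), that pitch is 72 − 69 = fret 3.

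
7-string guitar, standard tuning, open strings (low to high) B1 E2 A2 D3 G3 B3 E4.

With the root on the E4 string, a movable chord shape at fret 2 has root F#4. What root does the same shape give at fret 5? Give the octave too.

A4

Moving from fret 2 to fret 5 shifts the root by 3 semitones.
F#4 up 3 semitones is A4.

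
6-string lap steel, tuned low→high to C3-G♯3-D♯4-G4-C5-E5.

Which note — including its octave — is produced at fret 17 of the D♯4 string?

G♯5

Each fret is one semitone, so D♯4 + 17 = G♯5.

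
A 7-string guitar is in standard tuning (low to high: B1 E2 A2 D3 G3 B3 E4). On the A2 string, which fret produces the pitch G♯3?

11

G♯3 is 11 semitones above the open A2 (A–A#–B–C–…–F#–G–G#), so it sits at fret 11.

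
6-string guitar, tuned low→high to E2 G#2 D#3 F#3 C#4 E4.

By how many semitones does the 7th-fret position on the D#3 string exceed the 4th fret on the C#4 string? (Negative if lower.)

D#3 at fret 7 → A#3 (MIDI 58); C#4 at fret 4 → F4 (MIDI 65).
58 − 65 = -7, so the two pitches are 7 semitones apart.

-7 semitones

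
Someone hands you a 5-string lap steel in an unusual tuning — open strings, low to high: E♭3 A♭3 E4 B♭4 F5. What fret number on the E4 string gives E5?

E5 is 12 semitones above the open E4 (E–F–Gb–G–…–D–Eb–E), so it sits at fret 12.

12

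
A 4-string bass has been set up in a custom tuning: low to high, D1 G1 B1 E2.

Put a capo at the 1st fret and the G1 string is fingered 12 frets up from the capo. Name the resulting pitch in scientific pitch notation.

G♯2

The capo raises the open G1 by 1 semitone to G♯1; fretting 12 more gives G1 + 1 + 12 = G1 + 13 semitones = G♯2.
(Also written A♭.)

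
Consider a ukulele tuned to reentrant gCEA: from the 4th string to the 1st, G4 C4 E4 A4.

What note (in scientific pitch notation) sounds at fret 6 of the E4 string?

A#4

Each fret is one semitone, so E4 + 6 = A#4.
(Equivalently spelled Bb4.)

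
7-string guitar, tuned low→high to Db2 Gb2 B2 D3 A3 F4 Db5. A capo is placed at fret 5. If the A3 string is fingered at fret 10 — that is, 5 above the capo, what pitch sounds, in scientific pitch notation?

The capo raises the open A3 by 5 semitones to D4; fretting 5 more gives A3 + 5 + 5 = A3 + 10 semitones = G4.

G4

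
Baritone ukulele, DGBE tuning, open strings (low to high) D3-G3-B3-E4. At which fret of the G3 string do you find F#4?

11

F#4 is 11 semitones above the open G3 (G–G#–A–A#–…–E–F–F#), so it sits at fret 11.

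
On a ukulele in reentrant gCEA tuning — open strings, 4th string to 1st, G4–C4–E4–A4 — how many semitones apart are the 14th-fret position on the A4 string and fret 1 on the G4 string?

15 semitones

A4 at fret 14 → B5 (MIDI 83); G4 at fret 1 → G#4 (MIDI 68).
83 − 68 = 15, so the two pitches are 15 semitones apart, with B5 the higher.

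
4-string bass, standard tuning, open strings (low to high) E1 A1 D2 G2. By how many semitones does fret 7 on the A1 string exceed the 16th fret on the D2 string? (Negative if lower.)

A1 at fret 7 → E2 (MIDI 40); D2 at fret 16 → F#3 (MIDI 54).
40 − 54 = -14, so the two pitches are 14 semitones apart.

-14 semitones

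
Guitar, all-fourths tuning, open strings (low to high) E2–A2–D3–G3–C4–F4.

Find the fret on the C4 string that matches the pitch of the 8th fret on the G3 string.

G3 at fret 8 is G3 + 8 semitones = D#4.
The open C4 string is 5 semitones above the open G3, so the same pitch on the C4 string lies at fret 8 − 5 = 3.

3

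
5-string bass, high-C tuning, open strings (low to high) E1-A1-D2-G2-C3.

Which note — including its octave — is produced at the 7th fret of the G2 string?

Each fret is one semitone, so G2 + 7 = D3.

D3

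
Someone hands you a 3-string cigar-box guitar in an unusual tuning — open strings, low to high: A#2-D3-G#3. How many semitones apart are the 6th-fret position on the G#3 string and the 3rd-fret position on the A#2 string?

G#3 at fret 6 → D4 (MIDI 62); A#2 at fret 3 → C#3 (MIDI 49).
62 − 49 = 13, so the two pitches are 13 semitones apart, with D4 the higher.

13 semitones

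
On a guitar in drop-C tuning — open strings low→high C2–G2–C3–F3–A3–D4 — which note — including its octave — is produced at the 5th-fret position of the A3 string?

D4

The open A3 string plus 5 semitones: A–A#–B–C–C#–D.
The walk passes from B into C once, so the octave number goes from 3 to 4.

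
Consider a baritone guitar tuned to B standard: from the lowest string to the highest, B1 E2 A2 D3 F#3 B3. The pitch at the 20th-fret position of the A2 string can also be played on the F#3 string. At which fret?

A2 at fret 20 is A2 + 20 semitones = F4.
The open F#3 string is 9 semitones above the open A2, so the same pitch on the F#3 string lies at fret 20 − 9 = 11.

11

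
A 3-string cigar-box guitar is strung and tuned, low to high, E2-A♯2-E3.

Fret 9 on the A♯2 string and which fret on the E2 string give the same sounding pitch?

15

A♯2 at fret 9 is A♯2 + 9 semitones = G3.
The open E2 string is 6 semitones below the open A♯2, so the same pitch on the E2 string lies at fret 9 + 6 = 15.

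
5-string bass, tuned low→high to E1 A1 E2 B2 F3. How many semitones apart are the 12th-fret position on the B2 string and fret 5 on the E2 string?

14 semitones

B2 at fret 12 → B3 (MIDI 59); E2 at fret 5 → A2 (MIDI 45).
59 − 45 = 14, so the two pitches are 14 semitones apart, with B3 the higher.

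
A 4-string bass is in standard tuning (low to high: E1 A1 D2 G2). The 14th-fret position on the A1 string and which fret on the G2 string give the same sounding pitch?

4

A1 at fret 14 is A1 + 14 semitones = B2.
The open G2 string is 10 semitones above the open A1, so the same pitch on the G2 string lies at fret 14 − 10 = 4.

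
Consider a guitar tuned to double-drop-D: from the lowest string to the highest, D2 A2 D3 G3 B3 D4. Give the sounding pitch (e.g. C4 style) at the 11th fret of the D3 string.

Each fret is one semitone, so D3 + 11 = C#4.
(Equivalently spelled Db4.)

C#4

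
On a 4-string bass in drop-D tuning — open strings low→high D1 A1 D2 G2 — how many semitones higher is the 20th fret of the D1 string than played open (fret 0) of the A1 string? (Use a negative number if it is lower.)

13 semitones

D1 at fret 20 → A#2 (MIDI 46); A1 at fret 0 → A1 (MIDI 33).
46 − 33 = 13, so the two pitches are 13 semitones apart.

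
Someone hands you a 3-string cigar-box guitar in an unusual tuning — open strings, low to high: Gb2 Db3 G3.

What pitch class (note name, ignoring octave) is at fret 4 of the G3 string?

B

The open G3 string plus 4 semitones: G–Ab–A–Bb–B.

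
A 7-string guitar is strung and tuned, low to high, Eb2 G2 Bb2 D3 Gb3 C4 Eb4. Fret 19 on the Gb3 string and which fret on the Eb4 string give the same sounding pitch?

10

Gb3 at fret 19 is Gb3 + 19 semitones = Db5.
The open Eb4 string is 9 semitones above the open Gb3, so the same pitch on the Eb4 string lies at fret 19 − 9 = 10.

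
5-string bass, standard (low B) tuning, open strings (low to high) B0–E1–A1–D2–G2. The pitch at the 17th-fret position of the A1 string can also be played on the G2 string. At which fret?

7

Fret 17 on A1 is MIDI 33 + 17 = 50 (D3). On the G2 string (open MIDI 43), that pitch is 50 − 43 = fret 7.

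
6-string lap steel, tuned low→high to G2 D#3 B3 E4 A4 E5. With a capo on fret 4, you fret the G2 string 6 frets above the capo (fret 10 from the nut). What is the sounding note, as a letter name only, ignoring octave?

The capo raises the open G2 by 4 semitones to B2; fretting 6 more gives G2 + 4 + 6 = G2 + 10 semitones, landing on F.

F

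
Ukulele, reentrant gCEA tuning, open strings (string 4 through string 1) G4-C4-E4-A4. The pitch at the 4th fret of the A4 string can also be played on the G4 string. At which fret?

Fret 4 on A4 is MIDI 69 + 4 = 73 (C#5). On the G4 string (open MIDI 67), that pitch is 73 − 67 = fret 6.

6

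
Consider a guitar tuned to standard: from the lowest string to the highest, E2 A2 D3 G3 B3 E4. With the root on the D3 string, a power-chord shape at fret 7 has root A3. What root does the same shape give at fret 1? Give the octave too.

Moving from fret 7 to fret 1 shifts the root by -6 semitones.
A3 down 6 semitones is D#3.

D#3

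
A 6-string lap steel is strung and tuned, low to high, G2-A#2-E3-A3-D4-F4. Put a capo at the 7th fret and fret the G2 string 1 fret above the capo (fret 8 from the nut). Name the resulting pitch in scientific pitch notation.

The capo raises the open G2 by 7 semitones to D3; fretting 1 more gives G2 + 7 + 1 = G2 + 8 semitones = D#3.
(Also written Eb.)

D#3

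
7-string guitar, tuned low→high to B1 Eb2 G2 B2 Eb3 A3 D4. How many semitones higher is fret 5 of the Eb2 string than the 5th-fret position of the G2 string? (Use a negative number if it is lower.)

Eb2 at fret 5 → Ab2 (MIDI 44); G2 at fret 5 → C3 (MIDI 48).
44 − 48 = -4, so the two pitches are 4 semitones apart.

-4 semitones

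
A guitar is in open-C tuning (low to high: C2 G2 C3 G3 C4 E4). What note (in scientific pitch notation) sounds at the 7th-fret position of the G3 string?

D4

The open G3 string plus 7 semitones: G–G#–A–A#–B–C–C#–D.
The walk passes from B into C once, so the octave number goes from 3 to 4.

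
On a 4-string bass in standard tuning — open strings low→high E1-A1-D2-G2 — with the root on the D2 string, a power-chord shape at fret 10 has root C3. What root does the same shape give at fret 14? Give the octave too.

Moving from fret 10 to fret 14 shifts the root by 4 semitones.
C3 up 4 semitones is E3.

E3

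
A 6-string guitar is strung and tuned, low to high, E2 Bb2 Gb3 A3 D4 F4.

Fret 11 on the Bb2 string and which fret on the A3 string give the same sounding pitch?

Bb2 at fret 11 is Bb2 + 11 semitones = A3.
The open A3 string is 11 semitones above the open Bb2, so the same pitch on the A3 string lies at fret 11 − 11 = 0.

0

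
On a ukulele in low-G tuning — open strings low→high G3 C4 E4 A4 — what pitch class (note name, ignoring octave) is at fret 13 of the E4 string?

Each fret is one semitone, so E4 + 13 = F.

F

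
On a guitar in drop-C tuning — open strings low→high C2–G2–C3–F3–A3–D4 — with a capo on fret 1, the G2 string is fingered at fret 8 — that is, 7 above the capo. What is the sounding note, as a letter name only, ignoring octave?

The capo raises the open G2 by 1 semitone to G#2; fretting 7 more gives G2 + 1 + 7 = G2 + 8 semitones, landing on D#.
(Also written Eb.)

D#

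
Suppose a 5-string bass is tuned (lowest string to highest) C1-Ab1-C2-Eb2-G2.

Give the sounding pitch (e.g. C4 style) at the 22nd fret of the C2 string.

Bb3

Each fret is one semitone, so C2 + 22 = Bb3.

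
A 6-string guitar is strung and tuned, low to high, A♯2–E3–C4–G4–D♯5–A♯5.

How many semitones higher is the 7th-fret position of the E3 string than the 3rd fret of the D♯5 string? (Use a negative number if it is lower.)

-19 semitones

E3 at fret 7 → B3 (MIDI 59); D♯5 at fret 3 → F♯5 (MIDI 78).
59 − 78 = -19, so the two pitches are 19 semitones apart.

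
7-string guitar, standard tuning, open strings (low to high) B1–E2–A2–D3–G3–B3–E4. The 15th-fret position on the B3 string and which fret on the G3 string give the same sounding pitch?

B3 at fret 15 is B3 + 15 semitones = D5.
The open G3 string is 4 semitones below the open B3, so the same pitch on the G3 string lies at fret 15 + 4 = 19.

19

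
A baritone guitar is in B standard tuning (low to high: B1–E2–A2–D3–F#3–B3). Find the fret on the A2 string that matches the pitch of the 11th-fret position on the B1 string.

B1 at fret 11 is B1 + 11 semitones = A#2.
The open A2 string is 10 semitones above the open B1, so the same pitch on the A2 string lies at fret 11 − 10 = 1.

1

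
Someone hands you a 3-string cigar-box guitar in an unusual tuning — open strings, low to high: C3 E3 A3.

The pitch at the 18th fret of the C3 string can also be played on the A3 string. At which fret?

9

C3 at fret 18 is C3 + 18 semitones = F#4.
The open A3 string is 9 semitones above the open C3, so the same pitch on the A3 string lies at fret 18 − 9 = 9.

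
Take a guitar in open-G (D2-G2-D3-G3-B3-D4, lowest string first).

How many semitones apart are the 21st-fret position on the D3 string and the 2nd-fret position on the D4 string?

D3 at fret 21 → B4 (MIDI 71); D4 at fret 2 → E4 (MIDI 64).
71 − 64 = 7, so the two pitches are 7 semitones apart, with B4 the higher.

7 semitones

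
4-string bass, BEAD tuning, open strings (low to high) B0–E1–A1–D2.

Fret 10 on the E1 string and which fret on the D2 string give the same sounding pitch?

0

E1 at fret 10 is E1 + 10 semitones = D2.
The open D2 string is 10 semitones above the open E1, so the same pitch on the D2 string lies at fret 10 − 10 = 0.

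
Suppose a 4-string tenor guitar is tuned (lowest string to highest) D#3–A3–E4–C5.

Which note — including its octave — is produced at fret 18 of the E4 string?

A#5

The open E4 string plus 18 semitones: E–F–F#–G–…–G#–A–A#.
The walk passes from B into C once, so the octave number goes from 4 to 5.
(Equivalently spelled Bb5.)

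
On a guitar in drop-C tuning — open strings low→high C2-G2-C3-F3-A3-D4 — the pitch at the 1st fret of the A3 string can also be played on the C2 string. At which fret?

22

A3 at fret 1 is A3 + 1 semitone = A#3.
The open C2 string is 21 semitones below the open A3, so the same pitch on the C2 string lies at fret 1 + 21 = 22.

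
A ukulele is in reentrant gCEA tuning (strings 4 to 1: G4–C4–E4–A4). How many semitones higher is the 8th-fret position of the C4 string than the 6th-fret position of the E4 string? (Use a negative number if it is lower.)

-2 semitones

C4 at fret 8 → G#4 (MIDI 68); E4 at fret 6 → A#4 (MIDI 70).
68 − 70 = -2, so the two pitches are 2 semitones apart.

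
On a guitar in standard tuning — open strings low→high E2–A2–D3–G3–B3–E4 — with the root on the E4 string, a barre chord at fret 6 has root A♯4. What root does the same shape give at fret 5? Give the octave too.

Moving from fret 6 to fret 5 shifts the root by -1 semitone.
A♯4 down 1 semitone is A4.

A4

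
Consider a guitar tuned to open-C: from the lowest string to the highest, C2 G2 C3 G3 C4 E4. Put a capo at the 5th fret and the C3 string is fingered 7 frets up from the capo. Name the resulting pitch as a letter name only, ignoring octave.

The capo raises the open C3 by 5 semitones to F3; fretting 7 more gives C3 + 5 + 7 = C3 + 12 semitones, landing on C.

C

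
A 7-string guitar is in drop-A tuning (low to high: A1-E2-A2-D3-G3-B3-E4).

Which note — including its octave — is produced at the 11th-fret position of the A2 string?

A2 is MIDI 45. Adding 11 gives 56, which is G#3.
(Equivalently spelled Ab3.)

G#3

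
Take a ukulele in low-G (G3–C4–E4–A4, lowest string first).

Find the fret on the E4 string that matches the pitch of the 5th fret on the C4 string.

1

C4 at fret 5 is C4 + 5 semitones = F4.
The open E4 string is 4 semitones above the open C4, so the same pitch on the E4 string lies at fret 5 − 4 = 1.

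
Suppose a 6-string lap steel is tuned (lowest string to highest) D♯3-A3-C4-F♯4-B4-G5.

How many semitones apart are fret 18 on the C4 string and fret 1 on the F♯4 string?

11 semitones

C4 at fret 18 → F♯5 (MIDI 78); F♯4 at fret 1 → G4 (MIDI 67).
78 − 67 = 11, so the two pitches are 11 semitones apart, with F♯5 the higher.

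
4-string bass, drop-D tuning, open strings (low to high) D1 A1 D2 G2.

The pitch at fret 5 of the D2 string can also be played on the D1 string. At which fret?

Fret 5 on D2 is MIDI 38 + 5 = 43 (G2). On the D1 string (open MIDI 26), that pitch is 43 − 26 = fret 17.

17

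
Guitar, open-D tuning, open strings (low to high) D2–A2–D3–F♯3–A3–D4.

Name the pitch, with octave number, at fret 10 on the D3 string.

C4

Each fret is one semitone, so D3 + 10 = C4.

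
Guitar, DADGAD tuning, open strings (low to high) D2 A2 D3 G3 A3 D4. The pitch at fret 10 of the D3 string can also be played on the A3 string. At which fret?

3

D3 at fret 10 is D3 + 10 semitones = C4.
The open A3 string is 7 semitones above the open D3, so the same pitch on the A3 string lies at fret 10 − 7 = 3.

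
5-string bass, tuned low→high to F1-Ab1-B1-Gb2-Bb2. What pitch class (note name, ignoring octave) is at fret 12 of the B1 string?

The open B1 string plus 12 semitones: B–C–Db–D–…–A–Bb–B.

B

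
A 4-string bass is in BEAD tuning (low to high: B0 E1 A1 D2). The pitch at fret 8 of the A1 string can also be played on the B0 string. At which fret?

18

A1 at fret 8 is A1 + 8 semitones = F2.
The open B0 string is 10 semitones below the open A1, so the same pitch on the B0 string lies at fret 8 + 10 = 18.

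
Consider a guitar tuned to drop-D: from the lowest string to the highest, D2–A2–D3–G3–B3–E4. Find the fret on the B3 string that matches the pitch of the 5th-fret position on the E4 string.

E4 at fret 5 is E4 + 5 semitones = A4.
The open B3 string is 5 semitones below the open E4, so the same pitch on the B3 string lies at fret 5 + 5 = 10.

10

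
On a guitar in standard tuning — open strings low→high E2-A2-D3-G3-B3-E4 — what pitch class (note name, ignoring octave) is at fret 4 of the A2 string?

A2 is MIDI 45. Adding 4 gives 49; 49 mod 12 = 1, i.e. C♯.

C♯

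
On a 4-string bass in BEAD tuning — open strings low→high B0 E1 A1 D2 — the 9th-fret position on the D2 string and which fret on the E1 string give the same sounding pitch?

D2 at fret 9 is D2 + 9 semitones = B2.
The open E1 string is 10 semitones below the open D2, so the same pitch on the E1 string lies at fret 9 + 10 = 19.

19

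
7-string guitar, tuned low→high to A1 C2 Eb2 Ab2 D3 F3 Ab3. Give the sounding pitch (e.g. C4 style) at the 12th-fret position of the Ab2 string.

Ab3

Each fret is one semitone, so Ab2 + 12 = Ab3.
(Equivalently spelled G#3.)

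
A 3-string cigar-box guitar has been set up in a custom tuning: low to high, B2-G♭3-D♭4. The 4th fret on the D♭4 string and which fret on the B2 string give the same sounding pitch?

18

D♭4 at fret 4 is D♭4 + 4 semitones = F4.
The open B2 string is 14 semitones below the open D♭4, so the same pitch on the B2 string lies at fret 4 + 14 = 18.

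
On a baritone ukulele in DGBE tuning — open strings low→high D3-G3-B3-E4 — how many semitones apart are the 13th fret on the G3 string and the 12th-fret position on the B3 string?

3 semitones

G3 at fret 13 → G#4 (MIDI 68); B3 at fret 12 → B4 (MIDI 71).
68 − 71 = -3, so the two pitches are 3 semitones apart, with B4 the higher.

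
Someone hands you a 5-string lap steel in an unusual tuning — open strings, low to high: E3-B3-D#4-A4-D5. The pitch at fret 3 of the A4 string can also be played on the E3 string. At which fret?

A4 at fret 3 is A4 + 3 semitones = C5.
The open E3 string is 17 semitones below the open A4, so the same pitch on the E3 string lies at fret 3 + 17 = 20.

20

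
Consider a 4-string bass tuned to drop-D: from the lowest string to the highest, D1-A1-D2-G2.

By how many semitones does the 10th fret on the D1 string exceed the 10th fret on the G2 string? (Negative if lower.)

D1 at fret 10 → C2 (MIDI 36); G2 at fret 10 → F3 (MIDI 53).
36 − 53 = -17, so the two pitches are 17 semitones apart.

-17 semitones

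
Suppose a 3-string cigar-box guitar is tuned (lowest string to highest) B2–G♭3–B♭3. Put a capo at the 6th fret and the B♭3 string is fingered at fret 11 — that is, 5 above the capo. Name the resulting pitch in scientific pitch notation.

A4

The capo raises the open B♭3 by 6 semitones to E4; fretting 5 more gives B♭3 + 6 + 5 = B♭3 + 11 semitones = A4.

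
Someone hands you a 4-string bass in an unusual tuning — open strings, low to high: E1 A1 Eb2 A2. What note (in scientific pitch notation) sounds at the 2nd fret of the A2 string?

The open A2 string plus 2 semitones: A–Bb–B.
No B→C boundary is crossed, so the octave stays at 2.

B2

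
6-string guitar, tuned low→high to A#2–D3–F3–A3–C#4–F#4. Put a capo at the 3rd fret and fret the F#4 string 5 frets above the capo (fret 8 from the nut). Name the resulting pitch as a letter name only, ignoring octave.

The capo raises the open F#4 by 3 semitones to A4; fretting 5 more gives F#4 + 3 + 5 = F#4 + 8 semitones, landing on D.

D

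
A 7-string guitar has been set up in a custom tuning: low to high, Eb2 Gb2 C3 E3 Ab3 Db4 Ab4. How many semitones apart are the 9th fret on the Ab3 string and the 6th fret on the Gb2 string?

Ab3 at fret 9 → F4 (MIDI 65); Gb2 at fret 6 → C3 (MIDI 48).
65 − 48 = 17, so the two pitches are 17 semitones apart, with F4 the higher.

17 semitones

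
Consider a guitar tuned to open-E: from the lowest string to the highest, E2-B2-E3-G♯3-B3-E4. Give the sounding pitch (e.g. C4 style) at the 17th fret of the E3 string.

A4

E3 is MIDI 52. Adding 17 gives 69, which is A4.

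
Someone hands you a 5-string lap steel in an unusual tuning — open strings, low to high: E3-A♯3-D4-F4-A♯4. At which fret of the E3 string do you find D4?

D4 is 10 semitones above the open E3 (E–F–F#–G–…–C–C#–D), so it sits at fret 10.

10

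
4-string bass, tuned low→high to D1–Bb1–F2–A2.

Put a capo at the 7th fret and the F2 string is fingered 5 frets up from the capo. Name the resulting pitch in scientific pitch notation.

F3

The capo raises the open F2 by 7 semitones to C3; fretting 5 more gives F2 + 7 + 5 = F2 + 12 semitones = F3.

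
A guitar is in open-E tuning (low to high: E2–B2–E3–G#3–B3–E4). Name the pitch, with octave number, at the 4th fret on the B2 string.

D#3

B2 is MIDI 47. Adding 4 gives 51, which is D#3.
(Equivalently spelled Eb3.)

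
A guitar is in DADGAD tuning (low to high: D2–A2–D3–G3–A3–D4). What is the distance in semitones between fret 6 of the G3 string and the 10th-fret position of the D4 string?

11 semitones

G3 at fret 6 → C♯4 (MIDI 61); D4 at fret 10 → C5 (MIDI 72).
61 − 72 = -11, so the two pitches are 11 semitones apart, with C5 the higher.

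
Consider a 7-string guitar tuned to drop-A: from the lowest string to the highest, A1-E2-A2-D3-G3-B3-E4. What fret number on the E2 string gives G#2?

4

G#2 is 4 semitones above the open E2 (E–F–F#–G–G#), so it sits at fret 4.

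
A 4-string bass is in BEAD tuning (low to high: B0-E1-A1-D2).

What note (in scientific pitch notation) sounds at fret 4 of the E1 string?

The open E1 string plus 4 semitones: E–F–F#–G–G#.
No B→C boundary is crossed, so the octave stays at 1.
(Equivalently spelled Ab1.)

G#1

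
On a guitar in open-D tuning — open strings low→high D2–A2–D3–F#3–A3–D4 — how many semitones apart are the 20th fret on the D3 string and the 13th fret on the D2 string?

19 semitones

D3 at fret 20 → A#4 (MIDI 70); D2 at fret 13 → D#3 (MIDI 51).
70 − 51 = 19, so the two pitches are 19 semitones apart, with A#4 the higher.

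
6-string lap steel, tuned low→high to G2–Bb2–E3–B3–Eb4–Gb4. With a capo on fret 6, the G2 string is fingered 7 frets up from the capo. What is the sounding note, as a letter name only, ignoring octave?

The capo raises the open G2 by 6 semitones to Db3; fretting 7 more gives G2 + 6 + 7 = G2 + 13 semitones, landing on Ab.
(Also written G#.)

Ab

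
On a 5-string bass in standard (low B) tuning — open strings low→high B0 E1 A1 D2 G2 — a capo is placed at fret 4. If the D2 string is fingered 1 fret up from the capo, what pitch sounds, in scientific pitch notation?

The capo raises the open D2 by 4 semitones to F#2; fretting 1 more gives D2 + 4 + 1 = D2 + 5 semitones = G2.

G2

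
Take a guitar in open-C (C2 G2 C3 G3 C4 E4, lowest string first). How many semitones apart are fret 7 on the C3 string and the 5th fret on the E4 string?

C3 at fret 7 → G3 (MIDI 55); E4 at fret 5 → A4 (MIDI 69).
55 − 69 = -14, so the two pitches are 14 semitones apart, with A4 the higher.

14 semitones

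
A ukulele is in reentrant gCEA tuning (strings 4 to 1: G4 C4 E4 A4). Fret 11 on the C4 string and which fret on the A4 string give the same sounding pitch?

2

C4 at fret 11 is C4 + 11 semitones = B4.
The open A4 string is 9 semitones above the open C4, so the same pitch on the A4 string lies at fret 11 − 9 = 2.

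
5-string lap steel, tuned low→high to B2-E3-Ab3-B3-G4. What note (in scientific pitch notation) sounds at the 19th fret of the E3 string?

B4

Each fret is one semitone, so E3 + 19 = B4.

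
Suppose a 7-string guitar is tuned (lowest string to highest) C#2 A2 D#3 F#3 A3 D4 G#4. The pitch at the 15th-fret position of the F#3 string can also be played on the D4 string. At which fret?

F#3 at fret 15 is F#3 + 15 semitones = A4.
The open D4 string is 8 semitones above the open F#3, so the same pitch on the D4 string lies at fret 15 − 8 = 7.

7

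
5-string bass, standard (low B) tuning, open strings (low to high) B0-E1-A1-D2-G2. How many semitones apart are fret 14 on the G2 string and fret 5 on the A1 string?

G2 at fret 14 → A3 (MIDI 57); A1 at fret 5 → D2 (MIDI 38).
57 − 38 = 19, so the two pitches are 19 semitones apart, with A3 the higher.

19 semitones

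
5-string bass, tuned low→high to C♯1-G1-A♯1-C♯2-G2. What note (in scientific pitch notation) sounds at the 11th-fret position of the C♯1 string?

C♯1 is MIDI 25. Adding 11 gives 36, which is C2.

C2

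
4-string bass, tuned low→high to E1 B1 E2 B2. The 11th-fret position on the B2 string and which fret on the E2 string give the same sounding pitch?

18

B2 at fret 11 is B2 + 11 semitones = B♭3.
The open E2 string is 7 semitones below the open B2, so the same pitch on the E2 string lies at fret 11 + 7 = 18.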